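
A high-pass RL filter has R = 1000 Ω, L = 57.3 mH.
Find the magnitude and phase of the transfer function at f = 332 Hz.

Step 1 — Angular frequency: ω = 2π·332 = 2086 rad/s.
Step 2 — Transfer function: H(jω) = jωL/(R + jωL).
Step 3 — Numerator jωL = j·119.5; denominator R + jωL = 1000 + j119.5.
Step 4 — H = 0.01409 + j0.1178.
Step 5 — Magnitude: |H| = 0.1187 (-18.5 dB); phase: φ = 83.2°.

|H| = 0.1187 (-18.5 dB), φ = 83.2°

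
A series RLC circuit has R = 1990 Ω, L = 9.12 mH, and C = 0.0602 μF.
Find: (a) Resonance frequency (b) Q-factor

Step 1 — Resonance condition Im(Z)=0 gives ω₀ = 1/√(LC).
Step 2 — ω₀ = 1/√(0.00912·6.02e-08) = 4.268e+04 rad/s.
Step 3 — f₀ = ω₀/(2π) = 6792 Hz.
Step 4 — Series Q: Q = ω₀L/R = 4.268e+04·0.00912/1990 = 0.1956.

(a) f₀ = 6792 Hz  (b) Q = 0.1956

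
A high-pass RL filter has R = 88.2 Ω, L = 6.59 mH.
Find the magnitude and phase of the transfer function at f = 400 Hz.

Step 1 — Angular frequency: ω = 2π·400 = 2513 rad/s.
Step 2 — Transfer function: H(jω) = jωL/(R + jωL).
Step 3 — Numerator jωL = j·16.56; denominator R + jωL = 88.2 + j16.56.
Step 4 — H = 0.03406 + j0.1814.
Step 5 — Magnitude: |H| = 0.1846 (-14.7 dB); phase: φ = 79.4°.

|H| = 0.1846 (-14.7 dB), φ = 79.4°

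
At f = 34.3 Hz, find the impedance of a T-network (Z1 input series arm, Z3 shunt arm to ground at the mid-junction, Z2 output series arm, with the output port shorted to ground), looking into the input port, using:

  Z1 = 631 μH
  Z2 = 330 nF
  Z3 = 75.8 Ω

Step 1 — Angular frequency: ω = 2π·f = 2π·34.3 = 215.5 rad/s.
Step 2 — Component impedances:
  Z1: Z = jωL = j·215.5·0.000631 = 0 + j0.136 Ω
  Z2: Z = 1/(jωC) = -j/(ω·C) = 0 - j1.406e+04 Ω
  Z3: Z = R = 75.8 Ω
Step 3 — With the output port shorted to ground, the output series arm Z2 runs from the junction to ground; the shunt arm Z3 also runs from the junction to ground. They appear in parallel: Z3 || Z2 = 75.8 - j0.4086 Ω.
Step 4 — Series with input arm Z1: Z_in = Z1 + (Z3 || Z2) = 75.8 - j0.2726 Ω = 75.8∠-0.2° Ω.

Z = 75.8 - j0.2726 Ω = 75.8∠-0.2° Ω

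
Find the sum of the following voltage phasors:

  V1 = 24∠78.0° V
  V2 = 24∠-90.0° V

Step 1 — Convert each phasor to rectangular form:
  V1 = 24·(cos(78.0°) + j·sin(78.0°)) = 4.99 + j23.48 V
  V2 = 24·(cos(-90.0°) + j·sin(-90.0°)) = 0 - j24 V
Step 2 — Sum components: V_total = 4.99 - j0.5245 V.
Step 3 — Convert to polar: |V_total| = 5.017 V, ∠V_total = -6.0°.

V_total = 5.017∠-6.0° V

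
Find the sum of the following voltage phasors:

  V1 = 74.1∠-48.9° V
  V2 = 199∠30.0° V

Step 1 — Convert each phasor to rectangular form:
  V1 = 74.1·(cos(-48.9°) + j·sin(-48.9°)) = 48.71 - j55.84 V
  V2 = 199·(cos(30.0°) + j·sin(30.0°)) = 172.3 + j99.5 V
Step 2 — Sum components: V_total = 221.1 + j43.66 V.
Step 3 — Convert to polar: |V_total| = 225.3 V, ∠V_total = 11.2°.

V_total = 225.3∠11.2° V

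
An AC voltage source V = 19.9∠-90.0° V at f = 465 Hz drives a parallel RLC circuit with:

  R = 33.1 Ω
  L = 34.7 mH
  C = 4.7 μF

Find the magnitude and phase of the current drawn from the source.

Step 1 — Angular frequency: ω = 2π·f = 2π·465 = 2922 rad/s.
Step 2 — Component impedances:
  R: Z = R = 33.1 Ω
  L: Z = jωL = j·2922·0.0347 = 0 + j101.4 Ω
  C: Z = 1/(jωC) = -j/(ω·C) = 0 - j72.82 Ω
Step 3 — Parallel combination: 1/Z_total = 1/R + 1/L + 1/C; Z_total = 32.57 - j4.17 Ω = 32.83∠-7.3° Ω.
Step 4 — Source phasor: V = 19.9∠-90.0° V = 0 - j19.9 V.
Step 5 — Ohm's law: I = V / Z_total = (0 - j19.9) / (32.57 - j4.17) = 0.07698 - j0.6012 A.
Step 6 — Convert to polar: |I| = 0.6061 A, ∠I = -82.7°.

I = 0.6061∠-82.7° A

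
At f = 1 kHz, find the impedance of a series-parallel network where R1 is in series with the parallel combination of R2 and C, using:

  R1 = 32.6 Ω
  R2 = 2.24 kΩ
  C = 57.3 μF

Step 1 — Angular frequency: ω = 2π·f = 2π·1000 = 6283 rad/s.
Step 2 — Component impedances:
  R1: Z = R = 32.6 Ω
  R2: Z = R = 2240 Ω
  C: Z = 1/(jωC) = -j/(ω·C) = 0 - j2.778 Ω
Step 3 — Parallel branch: R2 || C = 1/(1/R2 + 1/C) = 0.003444 - j2.778 Ω.
Step 4 — Series with R1: Z_total = R1 + (R2 || C) = 32.6 - j2.778 Ω = 32.72∠-4.9° Ω.

Z = 32.6 - j2.778 Ω = 32.72∠-4.9° Ω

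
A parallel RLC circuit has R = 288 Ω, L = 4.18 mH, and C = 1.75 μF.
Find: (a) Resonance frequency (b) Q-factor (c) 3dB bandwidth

Step 1 — Resonance: ω₀ = 1/√(LC) = 1/√(0.00418·1.75e-06) = 1.169e+04 rad/s.
Step 2 — f₀ = ω₀/(2π) = 1861 Hz.
Step 3 — Parallel Q: Q = R/(ω₀L) = 288/(1.169e+04·0.00418) = 5.893.
Step 4 — Bandwidth: Δω = ω₀/Q = 1984 rad/s; BW = Δω/(2π) = 315.8 Hz.

(a) f₀ = 1861 Hz  (b) Q = 5.893  (c) BW = 315.8 Hz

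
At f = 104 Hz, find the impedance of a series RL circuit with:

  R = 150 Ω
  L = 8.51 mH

Step 1 — Angular frequency: ω = 2π·f = 2π·104 = 653.5 rad/s.
Step 2 — Component impedances:
  R: Z = R = 150 Ω
  L: Z = jωL = j·653.5·0.00851 = 0 + j5.561 Ω
Step 3 — Series combination: Z_total = R + L = 150 + j5.561 Ω = 150.1∠2.1° Ω.

Z = 150 + j5.561 Ω = 150.1∠2.1° Ω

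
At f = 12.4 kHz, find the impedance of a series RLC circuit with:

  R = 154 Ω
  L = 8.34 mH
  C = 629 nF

Step 1 — Angular frequency: ω = 2π·f = 2π·1.24e+04 = 7.791e+04 rad/s.
Step 2 — Component impedances:
  R: Z = R = 154 Ω
  L: Z = jωL = j·7.791e+04·0.00834 = 0 + j649.8 Ω
  C: Z = 1/(jωC) = -j/(ω·C) = 0 - j20.41 Ω
Step 3 — Series combination: Z_total = R + L + C = 154 + j629.4 Ω = 647.9∠76.3° Ω.

Z = 154 + j629.4 Ω = 647.9∠76.3° Ω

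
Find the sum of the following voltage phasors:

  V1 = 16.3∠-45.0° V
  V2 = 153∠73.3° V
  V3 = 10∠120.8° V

Step 1 — Convert each phasor to rectangular form:
  V1 = 16.3·(cos(-45.0°) + j·sin(-45.0°)) = 11.53 - j11.53 V
  V2 = 153·(cos(73.3°) + j·sin(73.3°)) = 43.97 + j146.5 V
  V3 = 10·(cos(120.8°) + j·sin(120.8°)) = -5.12 + j8.59 V
Step 2 — Sum components: V_total = 50.37 + j143.6 V.
Step 3 — Convert to polar: |V_total| = 152.2 V, ∠V_total = 70.7°.

V_total = 152.2∠70.7° V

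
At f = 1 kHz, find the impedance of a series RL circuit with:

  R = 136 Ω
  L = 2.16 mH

Step 1 — Angular frequency: ω = 2π·f = 2π·1000 = 6283 rad/s.
Step 2 — Component impedances:
  R: Z = R = 136 Ω
  L: Z = jωL = j·6283·0.00216 = 0 + j13.57 Ω
Step 3 — Series combination: Z_total = R + L = 136 + j13.57 Ω = 136.7∠5.7° Ω.

Z = 136 + j13.57 Ω = 136.7∠5.7° Ω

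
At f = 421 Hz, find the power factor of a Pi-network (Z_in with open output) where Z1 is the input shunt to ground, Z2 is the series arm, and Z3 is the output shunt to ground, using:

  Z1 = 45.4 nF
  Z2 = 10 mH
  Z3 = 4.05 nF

Step 1 — Angular frequency: ω = 2π·f = 2π·421 = 2645 rad/s.
Step 2 — Component impedances:
  Z1: Z = 1/(jωC) = -j/(ω·C) = 0 - j8327 Ω
  Z2: Z = jωL = j·2645·0.01 = 0 + j26.45 Ω
  Z3: Z = 1/(jωC) = -j/(ω·C) = 0 - j9.334e+04 Ω
Step 3 — With open output, the series arm Z2 and the output shunt Z3 appear in series to ground: Z2 + Z3 = 0 - j9.332e+04 Ω.
Step 4 — Parallel with input shunt Z1: Z_in = Z1 || (Z2 + Z3) = 0 - j7645 Ω = 7645∠-90.0° Ω.
Step 5 — Power factor: PF = cos(φ) = Re(Z)/|Z| = 0/7645 = 0.
Step 6 — Type: Im(Z) = -7645 ⇒ leading (phase φ = -90.0°).

PF = 0 (leading, φ = -90.0°)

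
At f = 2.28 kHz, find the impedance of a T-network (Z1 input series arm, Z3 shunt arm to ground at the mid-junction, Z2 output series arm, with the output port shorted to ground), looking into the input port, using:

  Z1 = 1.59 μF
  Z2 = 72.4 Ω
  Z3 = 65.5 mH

Step 1 — Angular frequency: ω = 2π·f = 2π·2280 = 1.433e+04 rad/s.
Step 2 — Component impedances:
  Z1: Z = 1/(jωC) = -j/(ω·C) = 0 - j43.9 Ω
  Z2: Z = R = 72.4 Ω
  Z3: Z = jωL = j·1.433e+04·0.0655 = 0 + j938.3 Ω
Step 3 — With the output port shorted to ground, the output series arm Z2 runs from the junction to ground; the shunt arm Z3 also runs from the junction to ground. They appear in parallel: Z3 || Z2 = 71.97 + j5.553 Ω.
Step 4 — Series with input arm Z1: Z_in = Z1 + (Z3 || Z2) = 71.97 - j38.35 Ω = 81.55∠-28.1° Ω.

Z = 71.97 - j38.35 Ω = 81.55∠-28.1° Ω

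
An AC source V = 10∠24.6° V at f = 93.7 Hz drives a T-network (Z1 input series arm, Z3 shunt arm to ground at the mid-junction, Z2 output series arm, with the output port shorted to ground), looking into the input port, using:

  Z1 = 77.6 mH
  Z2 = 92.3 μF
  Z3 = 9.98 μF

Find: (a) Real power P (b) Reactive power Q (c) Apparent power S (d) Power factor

Step 1 — Angular frequency: ω = 2π·f = 2π·93.7 = 588.7 rad/s.
Step 2 — Component impedances:
  Z1: Z = jωL = j·588.7·0.0776 = 0 + j45.69 Ω
  Z2: Z = 1/(jωC) = -j/(ω·C) = 0 - j18.4 Ω
  Z3: Z = 1/(jωC) = -j/(ω·C) = 0 - j170.2 Ω
Step 3 — With the output port shorted to ground, the output series arm Z2 runs from the junction to ground; the shunt arm Z3 also runs from the junction to ground. They appear in parallel: Z3 || Z2 = 0 - j16.61 Ω.
Step 4 — Series with input arm Z1: Z_in = Z1 + (Z3 || Z2) = 0 + j29.08 Ω = 29.08∠90.0° Ω.
Step 5 — Source phasor: V = 10∠24.6° V = 9.092 + j4.163 V.
Step 6 — Current: I = V / Z = 0.1432 - j0.3127 A = 0.3439∠-65.4° A.
Step 7 — Complex power: S = V·I* = 0 + j3.439 VA.
Step 8 — Real power: P = Re(S) = 0 W.
Step 9 — Reactive power: Q = Im(S) = 3.439 VAR.
Step 10 — Apparent power: |S| = 3.439 VA.
Step 11 — Power factor: PF = P/|S| = 0 (lagging).

(a) P = 0 W  (b) Q = 3.439 VAR  (c) S = 3.439 VA  (d) PF = 0 (lagging)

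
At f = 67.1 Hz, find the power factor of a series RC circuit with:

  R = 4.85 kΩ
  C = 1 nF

Step 1 — Angular frequency: ω = 2π·f = 2π·67.1 = 421.6 rad/s.
Step 2 — Component impedances:
  R: Z = R = 4850 Ω
  C: Z = 1/(jωC) = -j/(ω·C) = 0 - j2.372e+06 Ω
Step 3 — Series combination: Z_total = R + C = 4850 - j2.372e+06 Ω = 2.372e+06∠-89.9° Ω.
Step 4 — Power factor: PF = cos(φ) = Re(Z)/|Z| = 4850/2.372e+06 = 0.002045.
Step 5 — Type: Im(Z) = -2.372e+06 ⇒ leading (phase φ = -89.9°).

PF = 0.002045 (leading, φ = -89.9°)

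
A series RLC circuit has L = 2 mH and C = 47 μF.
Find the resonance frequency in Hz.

Step 1 — Resonance condition Im(Z)=0 gives ω₀ = 1/√(LC).
Step 2 — ω₀ = 1/√(0.002·4.7e-05) = 3262 rad/s.
Step 3 — f₀ = ω₀/(2π) = 519.1 Hz.

f₀ = 519.1 Hz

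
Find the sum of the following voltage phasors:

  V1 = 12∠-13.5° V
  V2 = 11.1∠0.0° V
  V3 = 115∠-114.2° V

Step 1 — Convert each phasor to rectangular form:
  V1 = 12·(cos(-13.5°) + j·sin(-13.5°)) = 11.67 - j2.801 V
  V2 = 11.1·(cos(0.0°) + j·sin(0.0°)) = 11.1 V
  V3 = 115·(cos(-114.2°) + j·sin(-114.2°)) = -47.14 - j104.9 V
Step 2 — Sum components: V_total = -24.37 - j107.7 V.
Step 3 — Convert to polar: |V_total| = 110.4 V, ∠V_total = -102.8°.

V_total = 110.4∠-102.8° V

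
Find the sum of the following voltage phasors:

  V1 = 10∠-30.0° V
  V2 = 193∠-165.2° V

Step 1 — Convert each phasor to rectangular form:
  V1 = 10·(cos(-30.0°) + j·sin(-30.0°)) = 8.66 - j5 V
  V2 = 193·(cos(-165.2°) + j·sin(-165.2°)) = -186.6 - j49.3 V
Step 2 — Sum components: V_total = -177.9 - j54.3 V.
Step 3 — Convert to polar: |V_total| = 186 V, ∠V_total = -163.0°.

V_total = 186∠-163.0° V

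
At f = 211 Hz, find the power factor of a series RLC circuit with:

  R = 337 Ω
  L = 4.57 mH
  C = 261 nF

Step 1 — Angular frequency: ω = 2π·f = 2π·211 = 1326 rad/s.
Step 2 — Component impedances:
  R: Z = R = 337 Ω
  L: Z = jωL = j·1326·0.00457 = 0 + j6.059 Ω
  C: Z = 1/(jωC) = -j/(ω·C) = 0 - j2890 Ω
Step 3 — Series combination: Z_total = R + L + C = 337 - j2884 Ω = 2904∠-83.3° Ω.
Step 4 — Power factor: PF = cos(φ) = Re(Z)/|Z| = 337/2903.6 = 0.1161.
Step 5 — Type: Im(Z) = -2884 ⇒ leading (phase φ = -83.3°).

PF = 0.1161 (leading, φ = -83.3°)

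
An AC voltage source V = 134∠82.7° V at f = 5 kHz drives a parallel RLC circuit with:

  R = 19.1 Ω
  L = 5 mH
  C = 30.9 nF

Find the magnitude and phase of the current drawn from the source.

Step 1 — Angular frequency: ω = 2π·f = 2π·5000 = 3.142e+04 rad/s.
Step 2 — Component impedances:
  R: Z = R = 19.1 Ω
  L: Z = jωL = j·3.142e+04·0.005 = 0 + j157.1 Ω
  C: Z = 1/(jωC) = -j/(ω·C) = 0 - j1030 Ω
Step 3 — Parallel combination: 1/Z_total = 1/R + 1/L + 1/C; Z_total = 18.9 + j1.948 Ω = 19∠5.9° Ω.
Step 4 — Source phasor: V = 134∠82.7° V = 17.03 + j132.9 V.
Step 5 — Ohm's law: I = V / Z_total = (17.03 + j132.9) / (18.9 + j1.948) = 1.609 + j6.867 A.
Step 6 — Convert to polar: |I| = 7.053 A, ∠I = 76.8°.

I = 7.053∠76.8° A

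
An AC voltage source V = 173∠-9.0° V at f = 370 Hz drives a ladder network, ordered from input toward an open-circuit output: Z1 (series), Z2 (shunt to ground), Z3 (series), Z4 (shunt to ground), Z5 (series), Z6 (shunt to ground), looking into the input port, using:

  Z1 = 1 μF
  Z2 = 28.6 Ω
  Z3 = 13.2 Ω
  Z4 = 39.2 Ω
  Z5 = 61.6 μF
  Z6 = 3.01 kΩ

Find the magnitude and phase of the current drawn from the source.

Step 1 — Angular frequency: ω = 2π·f = 2π·370 = 2325 rad/s.
Step 2 — Component impedances:
  Z1: Z = 1/(jωC) = -j/(ω·C) = 0 - j430.1 Ω
  Z2: Z = R = 28.6 Ω
  Z3: Z = R = 13.2 Ω
  Z4: Z = R = 39.2 Ω
  Z5: Z = 1/(jωC) = -j/(ω·C) = 0 - j6.983 Ω
  Z6: Z = R = 3010 Ω
Step 3 — Ladder network (open output): work backward from the far end, alternating series and parallel combinations. Z_in = 18.44 - j430.1 Ω = 430.5∠-87.5° Ω.
Step 4 — Source phasor: V = 173∠-9.0° V = 170.9 - j27.06 V.
Step 5 — Ohm's law: I = V / Z_total = (170.9 - j27.06) / (18.44 - j430.1) = 0.0798 + j0.3938 A.
Step 6 — Convert to polar: |I| = 0.4018 A, ∠I = 78.5°.

I = 0.4018∠78.5° A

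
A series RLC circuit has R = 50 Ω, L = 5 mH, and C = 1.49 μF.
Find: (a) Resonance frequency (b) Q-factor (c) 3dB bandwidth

Step 1 — Resonance: ω₀ = 1/√(LC) = 1/√(0.005·1.49e-06) = 1.159e+04 rad/s.
Step 2 — f₀ = ω₀/(2π) = 1844 Hz.
Step 3 — Series Q: Q = ω₀L/R = 1.159e+04·0.005/50 = 1.159.
Step 4 — Bandwidth: Δω = ω₀/Q = 1e+04 rad/s; BW = Δω/(2π) = 1592 Hz.

(a) f₀ = 1844 Hz  (b) Q = 1.159  (c) BW = 1592 Hz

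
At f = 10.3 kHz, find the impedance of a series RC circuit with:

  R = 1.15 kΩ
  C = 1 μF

Step 1 — Angular frequency: ω = 2π·f = 2π·1.03e+04 = 6.472e+04 rad/s.
Step 2 — Component impedances:
  R: Z = R = 1150 Ω
  C: Z = 1/(jωC) = -j/(ω·C) = 0 - j15.45 Ω
Step 3 — Series combination: Z_total = R + C = 1150 - j15.45 Ω = 1150∠-0.8° Ω.

Z = 1150 - j15.45 Ω = 1150∠-0.8° Ω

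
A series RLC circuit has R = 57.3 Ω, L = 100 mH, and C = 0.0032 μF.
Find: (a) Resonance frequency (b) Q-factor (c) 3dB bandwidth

Step 1 — Resonance: ω₀ = 1/√(LC) = 1/√(0.1·3.2e-09) = 5.59e+04 rad/s.
Step 2 — f₀ = ω₀/(2π) = 8897 Hz.
Step 3 — Series Q: Q = ω₀L/R = 5.59e+04·0.1/57.3 = 97.56.
Step 4 — Bandwidth: Δω = ω₀/Q = 573 rad/s; BW = Δω/(2π) = 91.2 Hz.

(a) f₀ = 8897 Hz  (b) Q = 97.56  (c) BW = 91.2 Hz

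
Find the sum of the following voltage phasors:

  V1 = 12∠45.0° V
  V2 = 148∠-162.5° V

Step 1 — Convert each phasor to rectangular form:
  V1 = 12·(cos(45.0°) + j·sin(45.0°)) = 8.485 + j8.485 V
  V2 = 148·(cos(-162.5°) + j·sin(-162.5°)) = -141.2 - j44.5 V
Step 2 — Sum components: V_total = -132.7 - j36.02 V.
Step 3 — Convert to polar: |V_total| = 137.5 V, ∠V_total = -164.8°.

V_total = 137.5∠-164.8° V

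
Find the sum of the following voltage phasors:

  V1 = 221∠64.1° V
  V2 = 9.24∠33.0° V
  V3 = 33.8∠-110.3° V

Step 1 — Convert each phasor to rectangular form:
  V1 = 221·(cos(64.1°) + j·sin(64.1°)) = 96.53 + j198.8 V
  V2 = 9.24·(cos(33.0°) + j·sin(33.0°)) = 7.749 + j5.032 V
  V3 = 33.8·(cos(-110.3°) + j·sin(-110.3°)) = -11.73 - j31.7 V
Step 2 — Sum components: V_total = 92.56 + j172.1 V.
Step 3 — Convert to polar: |V_total| = 195.4 V, ∠V_total = 61.7°.

V_total = 195.4∠61.7° V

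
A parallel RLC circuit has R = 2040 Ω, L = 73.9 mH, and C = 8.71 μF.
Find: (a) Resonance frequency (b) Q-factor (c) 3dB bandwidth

Step 1 — Resonance: ω₀ = 1/√(LC) = 1/√(0.0739·8.71e-06) = 1246 rad/s.
Step 2 — f₀ = ω₀/(2π) = 198.4 Hz.
Step 3 — Parallel Q: Q = R/(ω₀L) = 2040/(1246·0.0739) = 22.15.
Step 4 — Bandwidth: Δω = ω₀/Q = 56.28 rad/s; BW = Δω/(2π) = 8.957 Hz.

(a) f₀ = 198.4 Hz  (b) Q = 22.15  (c) BW = 8.957 Hz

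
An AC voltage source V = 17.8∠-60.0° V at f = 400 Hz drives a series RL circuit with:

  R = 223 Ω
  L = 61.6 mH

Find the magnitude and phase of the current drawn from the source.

Step 1 — Angular frequency: ω = 2π·f = 2π·400 = 2513 rad/s.
Step 2 — Component impedances:
  R: Z = R = 223 Ω
  L: Z = jωL = j·2513·0.0616 = 0 + j154.8 Ω
Step 3 — Series combination: Z_total = R + L = 223 + j154.8 Ω = 271.5∠34.8° Ω.
Step 4 — Source phasor: V = 17.8∠-60.0° V = 8.9 - j15.42 V.
Step 5 — Ohm's law: I = V / Z_total = (8.9 - j15.42) / (223 + j154.8) = -0.005453 - j0.06534 A.
Step 6 — Convert to polar: |I| = 0.06557 A, ∠I = -94.8°.

I = 0.06557∠-94.8° A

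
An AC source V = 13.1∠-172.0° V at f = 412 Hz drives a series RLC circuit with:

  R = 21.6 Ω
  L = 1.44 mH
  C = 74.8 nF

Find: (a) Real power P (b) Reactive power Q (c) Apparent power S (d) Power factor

Step 1 — Angular frequency: ω = 2π·f = 2π·412 = 2589 rad/s.
Step 2 — Component impedances:
  R: Z = R = 21.6 Ω
  L: Z = jωL = j·2589·0.00144 = 0 + j3.728 Ω
  C: Z = 1/(jωC) = -j/(ω·C) = 0 - j5164 Ω
Step 3 — Series combination: Z_total = R + L + C = 21.6 - j5161 Ω = 5161∠-89.8° Ω.
Step 4 — Source phasor: V = 13.1∠-172.0° V = -12.97 - j1.823 V.
Step 5 — Current: I = V / Z = 0.0003428 - j0.002515 A = 0.002538∠-82.2° A.
Step 6 — Complex power: S = V·I* = 0.0001392 - j0.03325 VA.
Step 7 — Real power: P = Re(S) = 0.0001392 W.
Step 8 — Reactive power: Q = Im(S) = -0.03325 VAR.
Step 9 — Apparent power: |S| = 0.03325 VA.
Step 10 — Power factor: PF = P/|S| = 0.004185 (leading).

(a) P = 0.0001392 W  (b) Q = -0.03325 VAR  (c) S = 0.03325 VA  (d) PF = 0.004185 (leading)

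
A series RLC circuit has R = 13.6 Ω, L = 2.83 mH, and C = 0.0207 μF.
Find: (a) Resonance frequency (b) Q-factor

Step 1 — Resonance condition Im(Z)=0 gives ω₀ = 1/√(LC).
Step 2 — ω₀ = 1/√(0.00283·2.07e-08) = 1.307e+05 rad/s.
Step 3 — f₀ = ω₀/(2π) = 2.079e+04 Hz.
Step 4 — Series Q: Q = ω₀L/R = 1.307e+05·0.00283/13.6 = 27.19.

(a) f₀ = 2.079e+04 Hz  (b) Q = 27.19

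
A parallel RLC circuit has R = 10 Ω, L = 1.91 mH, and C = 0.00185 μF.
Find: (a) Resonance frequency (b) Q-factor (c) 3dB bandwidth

Step 1 — Resonance: ω₀ = 1/√(LC) = 1/√(0.00191·1.85e-09) = 5.32e+05 rad/s.
Step 2 — f₀ = ω₀/(2π) = 8.467e+04 Hz.
Step 3 — Parallel Q: Q = R/(ω₀L) = 10/(5.32e+05·0.00191) = 0.009842.
Step 4 — Bandwidth: Δω = ω₀/Q = 5.405e+07 rad/s; BW = Δω/(2π) = 8.603e+06 Hz.

(a) f₀ = 8.467e+04 Hz  (b) Q = 0.009842  (c) BW = 8.603e+06 Hz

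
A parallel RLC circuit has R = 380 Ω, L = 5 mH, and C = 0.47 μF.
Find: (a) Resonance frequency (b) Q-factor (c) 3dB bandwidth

Step 1 — Resonance: ω₀ = 1/√(LC) = 1/√(0.005·4.7e-07) = 2.063e+04 rad/s.
Step 2 — f₀ = ω₀/(2π) = 3283 Hz.
Step 3 — Parallel Q: Q = R/(ω₀L) = 380/(2.063e+04·0.005) = 3.684.
Step 4 — Bandwidth: Δω = ω₀/Q = 5599 rad/s; BW = Δω/(2π) = 891.1 Hz.

(a) f₀ = 3283 Hz  (b) Q = 3.684  (c) BW = 891.1 Hz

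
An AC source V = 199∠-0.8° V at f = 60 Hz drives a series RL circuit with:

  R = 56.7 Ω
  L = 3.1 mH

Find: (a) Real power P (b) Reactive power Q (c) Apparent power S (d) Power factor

Step 1 — Angular frequency: ω = 2π·f = 2π·60 = 377 rad/s.
Step 2 — Component impedances:
  R: Z = R = 56.7 Ω
  L: Z = jωL = j·377·0.0031 = 0 + j1.169 Ω
Step 3 — Series combination: Z_total = R + L = 56.7 + j1.169 Ω = 56.71∠1.2° Ω.
Step 4 — Source phasor: V = 199∠-0.8° V = 199 - j2.778 V.
Step 5 — Current: I = V / Z = 3.507 - j0.1213 A = 3.509∠-2.0° A.
Step 6 — Complex power: S = V·I* = 698.1 + j14.39 VA.
Step 7 — Real power: P = Re(S) = 698.1 W.
Step 8 — Reactive power: Q = Im(S) = 14.39 VAR.
Step 9 — Apparent power: |S| = 698.3 VA.
Step 10 — Power factor: PF = P/|S| = 0.9998 (lagging).

(a) P = 698.1 W  (b) Q = 14.39 VAR  (c) S = 698.3 VA  (d) PF = 0.9998 (lagging)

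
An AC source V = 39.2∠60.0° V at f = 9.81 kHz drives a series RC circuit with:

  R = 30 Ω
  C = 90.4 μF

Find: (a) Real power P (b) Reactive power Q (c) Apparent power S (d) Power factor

Step 1 — Angular frequency: ω = 2π·f = 2π·9810 = 6.164e+04 rad/s.
Step 2 — Component impedances:
  R: Z = R = 30 Ω
  C: Z = 1/(jωC) = -j/(ω·C) = 0 - j0.1795 Ω
Step 3 — Series combination: Z_total = R + C = 30 - j0.1795 Ω = 30∠-0.3° Ω.
Step 4 — Source phasor: V = 39.2∠60.0° V = 19.6 + j33.95 V.
Step 5 — Current: I = V / Z = 0.6465 + j1.135 A = 1.307∠60.3° A.
Step 6 — Complex power: S = V·I* = 51.22 - j0.3064 VA.
Step 7 — Real power: P = Re(S) = 51.22 W.
Step 8 — Reactive power: Q = Im(S) = -0.3064 VAR.
Step 9 — Apparent power: |S| = 51.22 VA.
Step 10 — Power factor: PF = P/|S| = 1 (leading).

(a) P = 51.22 W  (b) Q = -0.3064 VAR  (c) S = 51.22 VA  (d) PF = 1 (leading)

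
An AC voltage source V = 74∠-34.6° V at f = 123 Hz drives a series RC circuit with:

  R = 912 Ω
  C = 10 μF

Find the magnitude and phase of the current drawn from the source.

Step 1 — Angular frequency: ω = 2π·f = 2π·123 = 772.8 rad/s.
Step 2 — Component impedances:
  R: Z = R = 912 Ω
  C: Z = 1/(jωC) = -j/(ω·C) = 0 - j129.4 Ω
Step 3 — Series combination: Z_total = R + C = 912 - j129.4 Ω = 921.1∠-8.1° Ω.
Step 4 — Source phasor: V = 74∠-34.6° V = 60.91 - j42.02 V.
Step 5 — Ohm's law: I = V / Z_total = (60.91 - j42.02) / (912 - j129.4) = 0.07188 - j0.03588 A.
Step 6 — Convert to polar: |I| = 0.08034 A, ∠I = -26.5°.

I = 0.08034∠-26.5° A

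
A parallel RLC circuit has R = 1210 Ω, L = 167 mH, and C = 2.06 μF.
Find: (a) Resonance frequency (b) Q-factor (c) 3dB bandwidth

Step 1 — Resonance: ω₀ = 1/√(LC) = 1/√(0.167·2.06e-06) = 1705 rad/s.
Step 2 — f₀ = ω₀/(2π) = 271.3 Hz.
Step 3 — Parallel Q: Q = R/(ω₀L) = 1210/(1705·0.167) = 4.25.
Step 4 — Bandwidth: Δω = ω₀/Q = 401.2 rad/s; BW = Δω/(2π) = 63.85 Hz.

(a) f₀ = 271.3 Hz  (b) Q = 4.25  (c) BW = 63.85 Hz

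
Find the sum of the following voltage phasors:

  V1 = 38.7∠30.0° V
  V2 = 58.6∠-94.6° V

Step 1 — Convert each phasor to rectangular form:
  V1 = 38.7·(cos(30.0°) + j·sin(30.0°)) = 33.52 + j19.35 V
  V2 = 58.6·(cos(-94.6°) + j·sin(-94.6°)) = -4.7 - j58.41 V
Step 2 — Sum components: V_total = 28.82 - j39.06 V.
Step 3 — Convert to polar: |V_total| = 48.54 V, ∠V_total = -53.6°.

V_total = 48.54∠-53.6° V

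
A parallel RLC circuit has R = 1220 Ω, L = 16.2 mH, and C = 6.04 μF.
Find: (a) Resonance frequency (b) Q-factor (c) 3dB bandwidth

Step 1 — Resonance: ω₀ = 1/√(LC) = 1/√(0.0162·6.04e-06) = 3197 rad/s.
Step 2 — f₀ = ω₀/(2π) = 508.8 Hz.
Step 3 — Parallel Q: Q = R/(ω₀L) = 1220/(3197·0.0162) = 23.56.
Step 4 — Bandwidth: Δω = ω₀/Q = 135.7 rad/s; BW = Δω/(2π) = 21.6 Hz.

(a) f₀ = 508.8 Hz  (b) Q = 23.56  (c) BW = 21.6 Hz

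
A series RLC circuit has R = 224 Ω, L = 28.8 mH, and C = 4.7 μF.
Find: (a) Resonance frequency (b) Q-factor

Step 1 — Resonance condition Im(Z)=0 gives ω₀ = 1/√(LC).
Step 2 — ω₀ = 1/√(0.0288·4.7e-06) = 2718 rad/s.
Step 3 — f₀ = ω₀/(2π) = 432.6 Hz.
Step 4 — Series Q: Q = ω₀L/R = 2718·0.0288/224 = 0.3495.

(a) f₀ = 432.6 Hz  (b) Q = 0.3495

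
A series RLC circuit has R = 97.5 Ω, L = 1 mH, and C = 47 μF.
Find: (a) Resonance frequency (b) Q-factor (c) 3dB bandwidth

Step 1 — Resonance: ω₀ = 1/√(LC) = 1/√(0.001·4.7e-05) = 4613 rad/s.
Step 2 — f₀ = ω₀/(2π) = 734.1 Hz.
Step 3 — Series Q: Q = ω₀L/R = 4613·0.001/97.5 = 0.04731.
Step 4 — Bandwidth: Δω = ω₀/Q = 9.75e+04 rad/s; BW = Δω/(2π) = 1.552e+04 Hz.

(a) f₀ = 734.1 Hz  (b) Q = 0.04731  (c) BW = 1.552e+04 Hz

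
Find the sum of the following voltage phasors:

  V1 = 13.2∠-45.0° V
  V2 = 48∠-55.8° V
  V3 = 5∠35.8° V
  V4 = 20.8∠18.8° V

Step 1 — Convert each phasor to rectangular form:
  V1 = 13.2·(cos(-45.0°) + j·sin(-45.0°)) = 9.334 - j9.334 V
  V2 = 48·(cos(-55.8°) + j·sin(-55.8°)) = 26.98 - j39.7 V
  V3 = 5·(cos(35.8°) + j·sin(35.8°)) = 4.055 + j2.925 V
  V4 = 20.8·(cos(18.8°) + j·sin(18.8°)) = 19.69 + j6.703 V
Step 2 — Sum components: V_total = 60.06 - j39.41 V.
Step 3 — Convert to polar: |V_total| = 71.83 V, ∠V_total = -33.3°.

V_total = 71.83∠-33.3° V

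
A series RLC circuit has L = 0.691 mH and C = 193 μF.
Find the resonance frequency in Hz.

Step 1 — Resonance condition Im(Z)=0 gives ω₀ = 1/√(LC).
Step 2 — ω₀ = 1/√(0.000691·0.000193) = 2738 rad/s.
Step 3 — f₀ = ω₀/(2π) = 435.8 Hz.

f₀ = 435.8 Hz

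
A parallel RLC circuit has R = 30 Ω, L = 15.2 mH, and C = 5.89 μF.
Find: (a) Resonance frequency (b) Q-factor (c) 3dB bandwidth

Step 1 — Resonance: ω₀ = 1/√(LC) = 1/√(0.0152·5.89e-06) = 3342 rad/s.
Step 2 — f₀ = ω₀/(2π) = 531.9 Hz.
Step 3 — Parallel Q: Q = R/(ω₀L) = 30/(3342·0.0152) = 0.5906.
Step 4 — Bandwidth: Δω = ω₀/Q = 5659 rad/s; BW = Δω/(2π) = 900.7 Hz.

(a) f₀ = 531.9 Hz  (b) Q = 0.5906  (c) BW = 900.7 Hz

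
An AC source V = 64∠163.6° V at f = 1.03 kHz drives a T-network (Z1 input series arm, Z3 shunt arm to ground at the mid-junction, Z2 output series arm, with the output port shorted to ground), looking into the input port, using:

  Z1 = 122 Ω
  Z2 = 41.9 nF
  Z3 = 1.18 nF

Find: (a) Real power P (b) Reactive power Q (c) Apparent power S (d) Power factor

Step 1 — Angular frequency: ω = 2π·f = 2π·1030 = 6472 rad/s.
Step 2 — Component impedances:
  Z1: Z = R = 122 Ω
  Z2: Z = 1/(jωC) = -j/(ω·C) = 0 - j3688 Ω
  Z3: Z = 1/(jωC) = -j/(ω·C) = 0 - j1.309e+05 Ω
Step 3 — With the output port shorted to ground, the output series arm Z2 runs from the junction to ground; the shunt arm Z3 also runs from the junction to ground. They appear in parallel: Z3 || Z2 = 0 - j3587 Ω.
Step 4 — Series with input arm Z1: Z_in = Z1 + (Z3 || Z2) = 122 - j3587 Ω = 3589∠-88.1° Ω.
Step 5 — Source phasor: V = 64∠163.6° V = -61.4 + j18.07 V.
Step 6 — Current: I = V / Z = -0.005614 - j0.01693 A = 0.01783∠-108.3° A.
Step 7 — Complex power: S = V·I* = 0.0388 - j1.141 VA.
Step 8 — Real power: P = Re(S) = 0.0388 W.
Step 9 — Reactive power: Q = Im(S) = -1.141 VAR.
Step 10 — Apparent power: |S| = 1.141 VA.
Step 11 — Power factor: PF = P/|S| = 0.03399 (leading).

(a) P = 0.0388 W  (b) Q = -1.141 VAR  (c) S = 1.141 VA  (d) PF = 0.03399 (leading)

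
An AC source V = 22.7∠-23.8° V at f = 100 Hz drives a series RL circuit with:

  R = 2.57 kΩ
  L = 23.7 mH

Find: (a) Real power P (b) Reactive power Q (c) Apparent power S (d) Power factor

Step 1 — Angular frequency: ω = 2π·f = 2π·100 = 628.3 rad/s.
Step 2 — Component impedances:
  R: Z = R = 2570 Ω
  L: Z = jωL = j·628.3·0.0237 = 0 + j14.89 Ω
Step 3 — Series combination: Z_total = R + L = 2570 + j14.89 Ω = 2570∠0.3° Ω.
Step 4 — Source phasor: V = 22.7∠-23.8° V = 20.77 - j9.16 V.
Step 5 — Current: I = V / Z = 0.008061 - j0.003611 A = 0.008833∠-24.1° A.
Step 6 — Complex power: S = V·I* = 0.2005 + j0.001162 VA.
Step 7 — Real power: P = Re(S) = 0.2005 W.
Step 8 — Reactive power: Q = Im(S) = 0.001162 VAR.
Step 9 — Apparent power: |S| = 0.2005 VA.
Step 10 — Power factor: PF = P/|S| = 1 (lagging).

(a) P = 0.2005 W  (b) Q = 0.001162 VAR  (c) S = 0.2005 VA  (d) PF = 1 (lagging)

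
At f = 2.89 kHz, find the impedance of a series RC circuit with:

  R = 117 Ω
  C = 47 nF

Step 1 — Angular frequency: ω = 2π·f = 2π·2890 = 1.816e+04 rad/s.
Step 2 — Component impedances:
  R: Z = R = 117 Ω
  C: Z = 1/(jωC) = -j/(ω·C) = 0 - j1172 Ω
Step 3 — Series combination: Z_total = R + C = 117 - j1172 Ω = 1178∠-84.3° Ω.

Z = 117 - j1172 Ω = 1178∠-84.3° Ω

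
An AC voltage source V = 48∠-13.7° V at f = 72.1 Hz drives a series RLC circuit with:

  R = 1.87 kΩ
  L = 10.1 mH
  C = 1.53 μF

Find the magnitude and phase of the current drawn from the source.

Step 1 — Angular frequency: ω = 2π·f = 2π·72.1 = 453 rad/s.
Step 2 — Component impedances:
  R: Z = R = 1870 Ω
  L: Z = jωL = j·453·0.0101 = 0 + j4.575 Ω
  C: Z = 1/(jωC) = -j/(ω·C) = 0 - j1443 Ω
Step 3 — Series combination: Z_total = R + L + C = 1870 - j1438 Ω = 2359∠-37.6° Ω.
Step 4 — Source phasor: V = 48∠-13.7° V = 46.63 - j11.37 V.
Step 5 — Ohm's law: I = V / Z_total = (46.63 - j11.37) / (1870 - j1438) = 0.01861 + j0.008231 A.
Step 6 — Convert to polar: |I| = 0.02035 A, ∠I = 23.9°.

I = 0.02035∠23.9° A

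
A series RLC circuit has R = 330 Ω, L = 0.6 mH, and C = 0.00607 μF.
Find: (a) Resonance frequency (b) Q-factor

Step 1 — Resonance condition Im(Z)=0 gives ω₀ = 1/√(LC).
Step 2 — ω₀ = 1/√(0.0006·6.07e-09) = 5.24e+05 rad/s.
Step 3 — f₀ = ω₀/(2π) = 8.34e+04 Hz.
Step 4 — Series Q: Q = ω₀L/R = 5.24e+05·0.0006/330 = 0.9527.

(a) f₀ = 8.34e+04 Hz  (b) Q = 0.9527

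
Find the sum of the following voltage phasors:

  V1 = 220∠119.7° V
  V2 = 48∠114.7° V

Step 1 — Convert each phasor to rectangular form:
  V1 = 220·(cos(119.7°) + j·sin(119.7°)) = -109 + j191.1 V
  V2 = 48·(cos(114.7°) + j·sin(114.7°)) = -20.06 + j43.61 V
Step 2 — Sum components: V_total = -129.1 + j234.7 V.
Step 3 — Convert to polar: |V_total| = 267.9 V, ∠V_total = 118.8°.

V_total = 267.9∠118.8° V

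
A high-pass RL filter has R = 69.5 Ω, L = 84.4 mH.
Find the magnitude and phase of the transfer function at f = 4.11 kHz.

Step 1 — Angular frequency: ω = 2π·4110 = 2.582e+04 rad/s.
Step 2 — Transfer function: H(jω) = jωL/(R + jωL).
Step 3 — Numerator jωL = j·2180; denominator R + jωL = 69.5 + j2180.
Step 4 — H = 0.999 + j0.03186.
Step 5 — Magnitude: |H| = 0.9995 (-0.0 dB); phase: φ = 1.8°.

|H| = 0.9995 (-0.0 dB), φ = 1.8°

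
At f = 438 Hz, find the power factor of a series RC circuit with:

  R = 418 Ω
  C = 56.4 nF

Step 1 — Angular frequency: ω = 2π·f = 2π·438 = 2752 rad/s.
Step 2 — Component impedances:
  R: Z = R = 418 Ω
  C: Z = 1/(jωC) = -j/(ω·C) = 0 - j6443 Ω
Step 3 — Series combination: Z_total = R + C = 418 - j6443 Ω = 6456∠-86.3° Ω.
Step 4 — Power factor: PF = cos(φ) = Re(Z)/|Z| = 418/6456.2 = 0.06474.
Step 5 — Type: Im(Z) = -6443 ⇒ leading (phase φ = -86.3°).

PF = 0.06474 (leading, φ = -86.3°)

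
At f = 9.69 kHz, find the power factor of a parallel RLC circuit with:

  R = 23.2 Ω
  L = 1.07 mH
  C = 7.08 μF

Step 1 — Angular frequency: ω = 2π·f = 2π·9690 = 6.088e+04 rad/s.
Step 2 — Component impedances:
  R: Z = R = 23.2 Ω
  L: Z = jωL = j·6.088e+04·0.00107 = 0 + j65.15 Ω
  C: Z = 1/(jωC) = -j/(ω·C) = 0 - j2.32 Ω
Step 3 — Parallel combination: 1/Z_total = 1/R + 1/L + 1/C; Z_total = 0.2468 - j2.38 Ω = 2.393∠-84.1° Ω.
Step 4 — Power factor: PF = cos(φ) = Re(Z)/|Z| = 0.2468/2.393 = 0.1031.
Step 5 — Type: Im(Z) = -2.38 ⇒ leading (phase φ = -84.1°).

PF = 0.1031 (leading, φ = -84.1°)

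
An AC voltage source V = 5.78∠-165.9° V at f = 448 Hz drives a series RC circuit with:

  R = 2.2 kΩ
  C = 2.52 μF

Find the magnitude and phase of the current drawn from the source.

Step 1 — Angular frequency: ω = 2π·f = 2π·448 = 2815 rad/s.
Step 2 — Component impedances:
  R: Z = R = 2200 Ω
  C: Z = 1/(jωC) = -j/(ω·C) = 0 - j141 Ω
Step 3 — Series combination: Z_total = R + C = 2200 - j141 Ω = 2205∠-3.7° Ω.
Step 4 — Source phasor: V = 5.78∠-165.9° V = -5.606 - j1.408 V.
Step 5 — Ohm's law: I = V / Z_total = (-5.606 - j1.408) / (2200 - j141) = -0.002497 - j0.0008 A.
Step 6 — Convert to polar: |I| = 0.002622 A, ∠I = -162.2°.

I = 0.002622∠-162.2° A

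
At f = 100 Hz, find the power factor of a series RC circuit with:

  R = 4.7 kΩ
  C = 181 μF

Step 1 — Angular frequency: ω = 2π·f = 2π·100 = 628.3 rad/s.
Step 2 — Component impedances:
  R: Z = R = 4700 Ω
  C: Z = 1/(jωC) = -j/(ω·C) = 0 - j8.793 Ω
Step 3 — Series combination: Z_total = R + C = 4700 - j8.793 Ω = 4700∠-0.1° Ω.
Step 4 — Power factor: PF = cos(φ) = Re(Z)/|Z| = 4700/4700 = 1.
Step 5 — Type: Im(Z) = -8.793 ⇒ leading (phase φ = -0.1°).

PF = 1 (leading, φ = -0.1°)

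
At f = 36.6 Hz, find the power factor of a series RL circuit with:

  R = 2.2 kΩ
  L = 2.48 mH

Step 1 — Angular frequency: ω = 2π·f = 2π·36.6 = 230 rad/s.
Step 2 — Component impedances:
  R: Z = R = 2200 Ω
  L: Z = jωL = j·230·0.00248 = 0 + j0.5703 Ω
Step 3 — Series combination: Z_total = R + L = 2200 + j0.5703 Ω = 2200∠0.0° Ω.
Step 4 — Power factor: PF = cos(φ) = Re(Z)/|Z| = 2200/2200 = 1.
Step 5 — Type: Im(Z) = 0.5703 ⇒ lagging (phase φ = 0.0°).

PF = 1 (lagging, φ = 0.0°)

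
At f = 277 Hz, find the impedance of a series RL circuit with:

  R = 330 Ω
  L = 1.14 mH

Step 1 — Angular frequency: ω = 2π·f = 2π·277 = 1740 rad/s.
Step 2 — Component impedances:
  R: Z = R = 330 Ω
  L: Z = jωL = j·1740·0.00114 = 0 + j1.984 Ω
Step 3 — Series combination: Z_total = R + L = 330 + j1.984 Ω = 330∠0.3° Ω.

Z = 330 + j1.984 Ω = 330∠0.3° Ω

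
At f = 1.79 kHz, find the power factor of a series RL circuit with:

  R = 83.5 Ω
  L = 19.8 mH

Step 1 — Angular frequency: ω = 2π·f = 2π·1790 = 1.125e+04 rad/s.
Step 2 — Component impedances:
  R: Z = R = 83.5 Ω
  L: Z = jωL = j·1.125e+04·0.0198 = 0 + j222.7 Ω
Step 3 — Series combination: Z_total = R + L = 83.5 + j222.7 Ω = 237.8∠69.4° Ω.
Step 4 — Power factor: PF = cos(φ) = Re(Z)/|Z| = 83.5/237.8 = 0.3511.
Step 5 — Type: Im(Z) = 222.7 ⇒ lagging (phase φ = 69.4°).

PF = 0.3511 (lagging, φ = 69.4°)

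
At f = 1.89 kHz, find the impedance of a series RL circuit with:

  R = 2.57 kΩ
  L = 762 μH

Step 1 — Angular frequency: ω = 2π·f = 2π·1890 = 1.188e+04 rad/s.
Step 2 — Component impedances:
  R: Z = R = 2570 Ω
  L: Z = jωL = j·1.188e+04·0.000762 = 0 + j9.049 Ω
Step 3 — Series combination: Z_total = R + L = 2570 + j9.049 Ω = 2570∠0.2° Ω.

Z = 2570 + j9.049 Ω = 2570∠0.2° Ω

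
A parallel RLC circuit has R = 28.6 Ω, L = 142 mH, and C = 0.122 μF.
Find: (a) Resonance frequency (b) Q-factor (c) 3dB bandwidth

Step 1 — Resonance: ω₀ = 1/√(LC) = 1/√(0.142·1.22e-07) = 7598 rad/s.
Step 2 — f₀ = ω₀/(2π) = 1209 Hz.
Step 3 — Parallel Q: Q = R/(ω₀L) = 28.6/(7598·0.142) = 0.02651.
Step 4 — Bandwidth: Δω = ω₀/Q = 2.866e+05 rad/s; BW = Δω/(2π) = 4.561e+04 Hz.

(a) f₀ = 1209 Hz  (b) Q = 0.02651  (c) BW = 4.561e+04 Hz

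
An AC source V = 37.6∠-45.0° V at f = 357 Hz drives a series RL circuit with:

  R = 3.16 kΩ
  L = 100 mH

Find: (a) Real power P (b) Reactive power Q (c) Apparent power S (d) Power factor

Step 1 — Angular frequency: ω = 2π·f = 2π·357 = 2243 rad/s.
Step 2 — Component impedances:
  R: Z = R = 3160 Ω
  L: Z = jωL = j·2243·0.1 = 0 + j224.3 Ω
Step 3 — Series combination: Z_total = R + L = 3160 + j224.3 Ω = 3168∠4.1° Ω.
Step 4 — Source phasor: V = 37.6∠-45.0° V = 26.59 - j26.59 V.
Step 5 — Current: I = V / Z = 0.007777 - j0.008966 A = 0.01187∠-49.1° A.
Step 6 — Complex power: S = V·I* = 0.4451 + j0.0316 VA.
Step 7 — Real power: P = Re(S) = 0.4451 W.
Step 8 — Reactive power: Q = Im(S) = 0.0316 VAR.
Step 9 — Apparent power: |S| = 0.4463 VA.
Step 10 — Power factor: PF = P/|S| = 0.9975 (lagging).

(a) P = 0.4451 W  (b) Q = 0.0316 VAR  (c) S = 0.4463 VA  (d) PF = 0.9975 (lagging)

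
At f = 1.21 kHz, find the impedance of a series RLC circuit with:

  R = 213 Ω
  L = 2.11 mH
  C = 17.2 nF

Step 1 — Angular frequency: ω = 2π·f = 2π·1210 = 7603 rad/s.
Step 2 — Component impedances:
  R: Z = R = 213 Ω
  L: Z = jωL = j·7603·0.00211 = 0 + j16.04 Ω
  C: Z = 1/(jωC) = -j/(ω·C) = 0 - j7647 Ω
Step 3 — Series combination: Z_total = R + L + C = 213 - j7631 Ω = 7634∠-88.4° Ω.

Z = 213 - j7631 Ω = 7634∠-88.4° Ω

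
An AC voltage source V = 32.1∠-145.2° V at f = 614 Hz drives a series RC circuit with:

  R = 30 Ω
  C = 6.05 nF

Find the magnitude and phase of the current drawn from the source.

Step 1 — Angular frequency: ω = 2π·f = 2π·614 = 3858 rad/s.
Step 2 — Component impedances:
  R: Z = R = 30 Ω
  C: Z = 1/(jωC) = -j/(ω·C) = 0 - j4.284e+04 Ω
Step 3 — Series combination: Z_total = R + C = 30 - j4.284e+04 Ω = 4.284e+04∠-90.0° Ω.
Step 4 — Source phasor: V = 32.1∠-145.2° V = -26.36 - j18.32 V.
Step 5 — Ohm's law: I = V / Z_total = (-26.36 - j18.32) / (30 - j4.284e+04) = 0.0004272 - j0.0006155 A.
Step 6 — Convert to polar: |I| = 0.0007492 A, ∠I = -55.2°.

I = 0.0007492∠-55.2° A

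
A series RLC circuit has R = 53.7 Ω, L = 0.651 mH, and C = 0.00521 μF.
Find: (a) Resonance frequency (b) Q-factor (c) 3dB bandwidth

Step 1 — Resonance: ω₀ = 1/√(LC) = 1/√(0.000651·5.21e-09) = 5.43e+05 rad/s.
Step 2 — f₀ = ω₀/(2π) = 8.642e+04 Hz.
Step 3 — Series Q: Q = ω₀L/R = 5.43e+05·0.000651/53.7 = 6.583.
Step 4 — Bandwidth: Δω = ω₀/Q = 8.249e+04 rad/s; BW = Δω/(2π) = 1.313e+04 Hz.

(a) f₀ = 8.642e+04 Hz  (b) Q = 6.583  (c) BW = 1.313e+04 Hz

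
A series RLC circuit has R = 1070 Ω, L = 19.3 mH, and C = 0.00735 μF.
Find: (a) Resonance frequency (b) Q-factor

Step 1 — Resonance condition Im(Z)=0 gives ω₀ = 1/√(LC).
Step 2 — ω₀ = 1/√(0.0193·7.35e-09) = 8.396e+04 rad/s.
Step 3 — f₀ = ω₀/(2π) = 1.336e+04 Hz.
Step 4 — Series Q: Q = ω₀L/R = 8.396e+04·0.0193/1070 = 1.514.

(a) f₀ = 1.336e+04 Hz  (b) Q = 1.514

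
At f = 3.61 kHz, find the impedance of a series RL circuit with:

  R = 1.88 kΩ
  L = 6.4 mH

Step 1 — Angular frequency: ω = 2π·f = 2π·3610 = 2.268e+04 rad/s.
Step 2 — Component impedances:
  R: Z = R = 1880 Ω
  L: Z = jωL = j·2.268e+04·0.0064 = 0 + j145.2 Ω
Step 3 — Series combination: Z_total = R + L = 1880 + j145.2 Ω = 1886∠4.4° Ω.

Z = 1880 + j145.2 Ω = 1886∠4.4° Ω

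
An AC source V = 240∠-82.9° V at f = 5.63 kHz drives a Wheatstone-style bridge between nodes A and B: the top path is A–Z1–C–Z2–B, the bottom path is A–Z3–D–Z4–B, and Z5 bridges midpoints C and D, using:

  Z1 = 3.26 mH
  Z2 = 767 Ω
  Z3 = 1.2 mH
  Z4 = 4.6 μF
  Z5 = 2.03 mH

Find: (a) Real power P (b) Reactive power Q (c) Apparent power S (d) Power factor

Step 1 — Angular frequency: ω = 2π·f = 2π·5630 = 3.537e+04 rad/s.
Step 2 — Component impedances:
  Z1: Z = jωL = j·3.537e+04·0.00326 = 0 + j115.3 Ω
  Z2: Z = R = 767 Ω
  Z3: Z = jωL = j·3.537e+04·0.0012 = 0 + j42.45 Ω
  Z4: Z = 1/(jωC) = -j/(ω·C) = 0 - j6.145 Ω
  Z5: Z = jωL = j·3.537e+04·0.00203 = 0 + j71.81 Ω
Step 3 — Bridge requires nodal analysis (the Z5 bridge couples midpoints C and D, so the two paths cannot be reduced to a simple series/parallel combination). Setting node B to ground and injecting 1 A at node A, the 3-node admittance system at A, C, D solves to V_A = Z_AB = 0.06611 + j28.45 Ω = 28.45∠89.9° Ω.
Step 4 — Source phasor: V = 240∠-82.9° V = 29.66 - j238.2 V.
Step 5 — Current: I = V / Z = -8.368 - j1.062 A = 8.435∠-172.8° A.
Step 6 — Complex power: S = V·I* = 4.704 + j2025 VA.
Step 7 — Real power: P = Re(S) = 4.704 W.
Step 8 — Reactive power: Q = Im(S) = 2025 VAR.
Step 9 — Apparent power: |S| = 2025 VA.
Step 10 — Power factor: PF = P/|S| = 0.002324 (lagging).

(a) P = 4.704 W  (b) Q = 2025 VAR  (c) S = 2025 VA  (d) PF = 0.002324 (lagging)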